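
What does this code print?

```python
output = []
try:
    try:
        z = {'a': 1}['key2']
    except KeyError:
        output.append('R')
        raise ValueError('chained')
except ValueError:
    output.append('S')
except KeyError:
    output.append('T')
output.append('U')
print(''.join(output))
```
RSU

ValueError raised and caught, original KeyError not re-raised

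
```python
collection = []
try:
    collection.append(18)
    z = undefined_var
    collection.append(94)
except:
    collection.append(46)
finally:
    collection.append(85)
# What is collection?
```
[18, 46, 85]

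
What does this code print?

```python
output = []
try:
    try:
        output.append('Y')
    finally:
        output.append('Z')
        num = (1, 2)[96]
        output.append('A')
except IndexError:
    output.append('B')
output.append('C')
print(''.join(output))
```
YZBC

Exception in inner finally caught by outer except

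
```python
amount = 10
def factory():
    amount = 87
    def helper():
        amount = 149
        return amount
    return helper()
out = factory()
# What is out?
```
149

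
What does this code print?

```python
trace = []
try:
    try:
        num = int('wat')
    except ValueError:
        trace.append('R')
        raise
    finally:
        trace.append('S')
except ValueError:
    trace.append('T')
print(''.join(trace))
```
RST

finally runs before re-raised exception propagates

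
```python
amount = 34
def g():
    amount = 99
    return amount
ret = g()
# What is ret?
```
99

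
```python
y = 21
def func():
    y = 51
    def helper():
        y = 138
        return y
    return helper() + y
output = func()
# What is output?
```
189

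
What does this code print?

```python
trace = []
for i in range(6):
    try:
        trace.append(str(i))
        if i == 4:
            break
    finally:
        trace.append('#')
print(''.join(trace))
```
0#1#2#3#4#

finally runs even when breaking out of loop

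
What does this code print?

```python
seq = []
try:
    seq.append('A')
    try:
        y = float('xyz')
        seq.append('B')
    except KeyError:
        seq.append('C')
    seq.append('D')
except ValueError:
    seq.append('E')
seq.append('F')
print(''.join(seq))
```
AEF

Inner handler doesn't match, propagates to outer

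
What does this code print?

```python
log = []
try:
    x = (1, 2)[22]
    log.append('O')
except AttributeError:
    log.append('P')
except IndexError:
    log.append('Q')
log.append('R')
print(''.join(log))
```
QR

IndexError is caught by its specific handler, not AttributeError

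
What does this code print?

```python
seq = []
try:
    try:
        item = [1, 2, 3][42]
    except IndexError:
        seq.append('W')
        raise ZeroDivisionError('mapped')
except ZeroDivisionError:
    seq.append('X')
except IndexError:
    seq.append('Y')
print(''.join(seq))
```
WX

New ZeroDivisionError raised, caught by outer ZeroDivisionError handler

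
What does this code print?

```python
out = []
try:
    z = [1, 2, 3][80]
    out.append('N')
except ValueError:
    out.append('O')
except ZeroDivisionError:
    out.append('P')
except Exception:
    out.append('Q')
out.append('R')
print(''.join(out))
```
QR

IndexError not specifically caught, falls to Exception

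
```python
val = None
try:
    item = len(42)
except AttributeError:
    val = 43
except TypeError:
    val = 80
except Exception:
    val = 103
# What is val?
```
80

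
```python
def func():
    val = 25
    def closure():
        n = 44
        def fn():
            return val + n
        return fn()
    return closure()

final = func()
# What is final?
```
69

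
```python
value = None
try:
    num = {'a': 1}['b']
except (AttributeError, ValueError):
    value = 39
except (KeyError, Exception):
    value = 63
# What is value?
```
63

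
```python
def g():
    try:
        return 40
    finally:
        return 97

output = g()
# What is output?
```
97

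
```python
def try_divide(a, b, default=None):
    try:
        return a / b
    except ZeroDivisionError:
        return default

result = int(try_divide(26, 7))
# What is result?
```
3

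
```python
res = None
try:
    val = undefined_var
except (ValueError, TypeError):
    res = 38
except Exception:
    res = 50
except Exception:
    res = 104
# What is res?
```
50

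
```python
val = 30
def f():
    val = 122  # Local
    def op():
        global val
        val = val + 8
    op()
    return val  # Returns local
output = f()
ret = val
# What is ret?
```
38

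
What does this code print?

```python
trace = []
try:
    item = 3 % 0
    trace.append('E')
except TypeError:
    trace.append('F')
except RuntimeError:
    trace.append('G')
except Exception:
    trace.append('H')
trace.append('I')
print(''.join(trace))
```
HI

ZeroDivisionError not specifically caught, falls to Exception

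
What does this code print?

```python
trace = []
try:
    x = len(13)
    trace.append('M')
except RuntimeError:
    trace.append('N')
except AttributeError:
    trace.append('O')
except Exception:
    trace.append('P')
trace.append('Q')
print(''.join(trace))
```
PQ

TypeError not specifically caught, falls to Exception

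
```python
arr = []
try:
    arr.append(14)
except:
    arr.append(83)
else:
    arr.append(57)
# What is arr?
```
[14, 57]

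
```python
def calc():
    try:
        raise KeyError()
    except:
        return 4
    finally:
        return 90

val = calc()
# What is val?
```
90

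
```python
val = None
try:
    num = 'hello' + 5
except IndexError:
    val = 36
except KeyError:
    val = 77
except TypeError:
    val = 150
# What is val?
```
150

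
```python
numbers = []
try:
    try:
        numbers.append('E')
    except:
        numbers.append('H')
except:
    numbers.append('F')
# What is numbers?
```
['E']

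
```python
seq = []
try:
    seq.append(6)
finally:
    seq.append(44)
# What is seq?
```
[6, 44]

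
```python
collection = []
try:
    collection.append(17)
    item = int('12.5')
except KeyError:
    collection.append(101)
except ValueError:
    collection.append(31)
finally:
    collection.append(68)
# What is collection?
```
[17, 31, 68]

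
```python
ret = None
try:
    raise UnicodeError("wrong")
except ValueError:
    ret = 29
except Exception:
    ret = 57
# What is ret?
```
29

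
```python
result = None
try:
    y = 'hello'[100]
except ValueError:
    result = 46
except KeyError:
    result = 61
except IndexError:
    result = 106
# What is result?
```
106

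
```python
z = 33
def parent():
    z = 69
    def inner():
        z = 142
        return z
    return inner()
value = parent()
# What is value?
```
142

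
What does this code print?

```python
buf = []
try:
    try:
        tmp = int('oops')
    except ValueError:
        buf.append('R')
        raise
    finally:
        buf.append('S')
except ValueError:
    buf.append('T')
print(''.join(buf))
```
RST

finally runs before re-raised exception propagates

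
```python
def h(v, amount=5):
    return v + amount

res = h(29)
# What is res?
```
34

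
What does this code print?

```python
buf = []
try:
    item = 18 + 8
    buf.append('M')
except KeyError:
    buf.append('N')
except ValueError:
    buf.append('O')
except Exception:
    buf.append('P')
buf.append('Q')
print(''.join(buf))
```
MQ

No exception, try block completes normally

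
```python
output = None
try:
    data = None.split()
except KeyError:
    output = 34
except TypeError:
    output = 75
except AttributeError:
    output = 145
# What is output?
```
145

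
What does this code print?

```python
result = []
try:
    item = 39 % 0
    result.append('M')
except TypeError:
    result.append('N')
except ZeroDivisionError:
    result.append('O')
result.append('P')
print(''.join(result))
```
OP

ZeroDivisionError is caught by its specific handler, not TypeError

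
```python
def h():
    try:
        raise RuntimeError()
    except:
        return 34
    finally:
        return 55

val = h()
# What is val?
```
55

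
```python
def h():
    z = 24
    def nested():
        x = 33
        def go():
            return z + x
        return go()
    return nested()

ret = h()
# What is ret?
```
57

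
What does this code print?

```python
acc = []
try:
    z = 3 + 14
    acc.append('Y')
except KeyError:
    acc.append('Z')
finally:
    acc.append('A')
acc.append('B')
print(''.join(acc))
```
YAB

finally runs after normal execution too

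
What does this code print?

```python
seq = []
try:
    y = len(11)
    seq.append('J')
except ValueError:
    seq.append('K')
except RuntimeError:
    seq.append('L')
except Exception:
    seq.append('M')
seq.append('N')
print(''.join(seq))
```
MN

TypeError not specifically caught, falls to Exception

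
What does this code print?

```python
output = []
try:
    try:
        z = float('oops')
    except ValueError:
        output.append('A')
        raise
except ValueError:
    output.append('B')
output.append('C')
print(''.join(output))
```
ABC

raise without argument re-raises current exception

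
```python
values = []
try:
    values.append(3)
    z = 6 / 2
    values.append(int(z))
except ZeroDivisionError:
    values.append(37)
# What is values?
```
[3, 3]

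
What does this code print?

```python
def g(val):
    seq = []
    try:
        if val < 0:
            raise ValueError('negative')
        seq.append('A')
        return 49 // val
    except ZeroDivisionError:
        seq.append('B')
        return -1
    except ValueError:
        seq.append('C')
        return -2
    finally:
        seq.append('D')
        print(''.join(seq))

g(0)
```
ABD

val=0 causes ZeroDivisionError, caught, finally prints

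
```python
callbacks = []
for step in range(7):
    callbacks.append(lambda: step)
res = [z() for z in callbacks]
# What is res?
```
[6, 6, 6, 6, 6, 6, 6]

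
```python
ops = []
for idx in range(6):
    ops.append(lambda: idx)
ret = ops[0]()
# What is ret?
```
5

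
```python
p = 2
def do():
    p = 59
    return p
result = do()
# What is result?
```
59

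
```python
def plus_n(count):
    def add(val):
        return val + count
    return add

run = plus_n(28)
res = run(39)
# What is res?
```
67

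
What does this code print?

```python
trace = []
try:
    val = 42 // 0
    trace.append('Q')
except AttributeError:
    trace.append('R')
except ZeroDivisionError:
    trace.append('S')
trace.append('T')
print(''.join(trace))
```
ST

ZeroDivisionError is caught by its specific handler, not AttributeError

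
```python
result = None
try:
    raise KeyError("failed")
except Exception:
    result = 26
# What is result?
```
26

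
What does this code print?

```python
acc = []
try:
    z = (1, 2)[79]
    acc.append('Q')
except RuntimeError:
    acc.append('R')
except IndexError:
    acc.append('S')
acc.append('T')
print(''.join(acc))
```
ST

IndexError is caught by its specific handler, not RuntimeError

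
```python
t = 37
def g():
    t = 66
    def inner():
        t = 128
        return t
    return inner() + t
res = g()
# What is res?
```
194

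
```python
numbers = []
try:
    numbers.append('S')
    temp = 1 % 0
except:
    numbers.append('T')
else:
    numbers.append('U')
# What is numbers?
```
['S', 'T']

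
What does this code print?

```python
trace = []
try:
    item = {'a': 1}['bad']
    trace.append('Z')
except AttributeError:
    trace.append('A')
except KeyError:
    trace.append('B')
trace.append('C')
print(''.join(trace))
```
BC

KeyError is caught by its specific handler, not AttributeError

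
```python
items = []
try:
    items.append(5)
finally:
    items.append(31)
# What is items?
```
[5, 31]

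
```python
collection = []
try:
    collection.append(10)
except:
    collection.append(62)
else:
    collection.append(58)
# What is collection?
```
[10, 58]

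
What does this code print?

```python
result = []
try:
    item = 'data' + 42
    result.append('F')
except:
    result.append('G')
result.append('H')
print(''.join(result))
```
GH

Exception raised in try, caught by bare except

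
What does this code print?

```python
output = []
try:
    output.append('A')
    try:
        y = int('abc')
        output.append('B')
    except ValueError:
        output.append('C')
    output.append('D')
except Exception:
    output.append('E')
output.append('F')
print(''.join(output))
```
ACDF

Inner exception caught by inner handler, outer continues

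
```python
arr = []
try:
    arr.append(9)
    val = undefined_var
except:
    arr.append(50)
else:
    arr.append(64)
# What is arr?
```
[9, 50]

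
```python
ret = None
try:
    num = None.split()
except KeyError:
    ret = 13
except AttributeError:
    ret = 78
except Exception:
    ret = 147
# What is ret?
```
78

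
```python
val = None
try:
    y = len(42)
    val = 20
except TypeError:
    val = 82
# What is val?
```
82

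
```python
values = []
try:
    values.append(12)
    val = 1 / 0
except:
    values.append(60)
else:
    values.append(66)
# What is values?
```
[12, 60]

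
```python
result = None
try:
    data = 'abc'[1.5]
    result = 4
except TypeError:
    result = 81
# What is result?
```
81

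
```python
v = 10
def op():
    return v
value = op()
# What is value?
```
10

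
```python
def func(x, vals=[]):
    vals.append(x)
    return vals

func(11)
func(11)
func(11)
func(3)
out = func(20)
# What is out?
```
[11, 11, 11, 3, 20]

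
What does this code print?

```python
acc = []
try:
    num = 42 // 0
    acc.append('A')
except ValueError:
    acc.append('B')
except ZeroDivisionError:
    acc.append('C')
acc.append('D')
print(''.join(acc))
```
CD

ZeroDivisionError is caught by its specific handler, not ValueError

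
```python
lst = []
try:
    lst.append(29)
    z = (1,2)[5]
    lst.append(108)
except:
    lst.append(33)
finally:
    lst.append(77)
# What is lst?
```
[29, 33, 77]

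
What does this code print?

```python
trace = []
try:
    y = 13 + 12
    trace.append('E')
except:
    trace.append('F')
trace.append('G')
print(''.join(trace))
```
EG

No exception, try block completes normally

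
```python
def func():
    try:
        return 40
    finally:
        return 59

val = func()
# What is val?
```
59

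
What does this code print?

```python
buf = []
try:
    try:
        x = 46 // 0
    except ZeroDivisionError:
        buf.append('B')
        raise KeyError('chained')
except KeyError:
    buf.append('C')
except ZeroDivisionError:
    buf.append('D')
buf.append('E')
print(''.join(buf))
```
BCE

KeyError raised and caught, original ZeroDivisionError not re-raised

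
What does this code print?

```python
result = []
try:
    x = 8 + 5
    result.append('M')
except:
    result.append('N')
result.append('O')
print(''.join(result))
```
MO

No exception, try block completes normally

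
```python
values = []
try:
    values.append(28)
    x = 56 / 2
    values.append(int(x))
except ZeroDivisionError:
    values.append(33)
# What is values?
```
[28, 28]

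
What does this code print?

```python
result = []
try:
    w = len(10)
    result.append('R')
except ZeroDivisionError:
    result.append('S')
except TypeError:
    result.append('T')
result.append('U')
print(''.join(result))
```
TU

TypeError is caught by its specific handler, not ZeroDivisionError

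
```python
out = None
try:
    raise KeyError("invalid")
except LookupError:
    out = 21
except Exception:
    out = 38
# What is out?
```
21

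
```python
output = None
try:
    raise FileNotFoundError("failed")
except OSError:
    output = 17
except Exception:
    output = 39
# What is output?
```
17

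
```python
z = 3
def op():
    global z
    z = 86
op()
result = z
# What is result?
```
86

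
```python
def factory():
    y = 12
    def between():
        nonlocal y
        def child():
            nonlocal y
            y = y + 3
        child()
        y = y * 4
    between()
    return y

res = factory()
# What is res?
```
60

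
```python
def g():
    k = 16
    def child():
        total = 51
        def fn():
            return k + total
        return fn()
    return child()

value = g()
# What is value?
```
67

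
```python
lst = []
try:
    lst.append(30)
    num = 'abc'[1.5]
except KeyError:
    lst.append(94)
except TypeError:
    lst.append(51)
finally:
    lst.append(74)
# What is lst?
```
[30, 51, 74]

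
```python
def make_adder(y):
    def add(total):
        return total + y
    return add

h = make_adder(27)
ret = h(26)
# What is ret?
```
53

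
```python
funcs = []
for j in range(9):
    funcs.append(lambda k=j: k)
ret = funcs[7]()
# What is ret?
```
7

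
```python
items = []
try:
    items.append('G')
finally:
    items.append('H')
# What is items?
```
['G', 'H']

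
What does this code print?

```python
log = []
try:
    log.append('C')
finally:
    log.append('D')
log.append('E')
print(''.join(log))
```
CDE

try/finally without except, no exception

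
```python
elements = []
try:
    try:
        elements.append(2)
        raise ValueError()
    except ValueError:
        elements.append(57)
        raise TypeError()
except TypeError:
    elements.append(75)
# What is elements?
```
[2, 57, 75]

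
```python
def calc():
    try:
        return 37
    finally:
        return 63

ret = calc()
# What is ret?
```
63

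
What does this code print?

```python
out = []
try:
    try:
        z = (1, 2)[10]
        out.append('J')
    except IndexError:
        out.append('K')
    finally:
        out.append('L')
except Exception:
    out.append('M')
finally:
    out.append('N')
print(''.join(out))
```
KLN

Both finally blocks run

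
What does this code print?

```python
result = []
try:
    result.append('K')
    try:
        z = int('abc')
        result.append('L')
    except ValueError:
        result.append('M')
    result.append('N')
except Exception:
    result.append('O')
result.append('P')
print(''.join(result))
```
KMNP

Inner exception caught by inner handler, outer continues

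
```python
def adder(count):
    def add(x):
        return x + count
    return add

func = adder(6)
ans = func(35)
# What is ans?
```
41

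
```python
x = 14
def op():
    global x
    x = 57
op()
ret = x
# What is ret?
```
57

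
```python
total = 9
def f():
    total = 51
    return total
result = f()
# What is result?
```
51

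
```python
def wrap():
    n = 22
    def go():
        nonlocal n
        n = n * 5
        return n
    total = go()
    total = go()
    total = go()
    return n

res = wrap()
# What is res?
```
2750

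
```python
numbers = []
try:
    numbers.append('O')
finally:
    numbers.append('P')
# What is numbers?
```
['O', 'P']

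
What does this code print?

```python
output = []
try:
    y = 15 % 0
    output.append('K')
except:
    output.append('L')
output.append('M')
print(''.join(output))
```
LM

Exception raised in try, caught by bare except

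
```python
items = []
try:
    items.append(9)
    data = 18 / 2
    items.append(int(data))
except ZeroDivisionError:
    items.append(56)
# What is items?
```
[9, 9]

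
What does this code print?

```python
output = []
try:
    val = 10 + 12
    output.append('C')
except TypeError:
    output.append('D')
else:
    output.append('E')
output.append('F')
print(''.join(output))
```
CEF

else block runs when no exception occurs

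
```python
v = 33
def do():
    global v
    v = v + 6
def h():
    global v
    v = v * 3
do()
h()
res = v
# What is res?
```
117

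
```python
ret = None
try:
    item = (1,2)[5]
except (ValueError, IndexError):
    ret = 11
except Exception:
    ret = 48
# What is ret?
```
11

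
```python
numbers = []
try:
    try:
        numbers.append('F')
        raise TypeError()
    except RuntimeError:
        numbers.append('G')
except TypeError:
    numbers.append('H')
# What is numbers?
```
['F', 'H']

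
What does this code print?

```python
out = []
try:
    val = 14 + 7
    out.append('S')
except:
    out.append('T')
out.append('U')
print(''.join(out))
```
SU

No exception, try block completes normally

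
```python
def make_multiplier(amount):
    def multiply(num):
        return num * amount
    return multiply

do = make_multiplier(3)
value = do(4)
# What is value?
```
12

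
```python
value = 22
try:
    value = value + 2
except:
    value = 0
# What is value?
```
24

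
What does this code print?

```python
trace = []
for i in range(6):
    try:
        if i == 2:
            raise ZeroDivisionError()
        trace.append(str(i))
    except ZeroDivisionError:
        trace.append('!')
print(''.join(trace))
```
01!345

Exception on i=2 caught, loop continues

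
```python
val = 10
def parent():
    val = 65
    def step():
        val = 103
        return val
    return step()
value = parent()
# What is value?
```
103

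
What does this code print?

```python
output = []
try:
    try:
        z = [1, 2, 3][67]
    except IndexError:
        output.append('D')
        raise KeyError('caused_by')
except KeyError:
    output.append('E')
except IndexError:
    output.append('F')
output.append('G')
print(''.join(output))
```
DEG

KeyError raised and caught, original IndexError not re-raised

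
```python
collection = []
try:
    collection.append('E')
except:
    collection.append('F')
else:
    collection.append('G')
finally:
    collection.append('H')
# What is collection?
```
['E', 'G', 'H']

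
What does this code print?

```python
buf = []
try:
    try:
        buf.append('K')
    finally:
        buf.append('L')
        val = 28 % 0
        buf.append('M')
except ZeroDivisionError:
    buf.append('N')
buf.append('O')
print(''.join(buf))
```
KLNO

Exception in inner finally caught by outer except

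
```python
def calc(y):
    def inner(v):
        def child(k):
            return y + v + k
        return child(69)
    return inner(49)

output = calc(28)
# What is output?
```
146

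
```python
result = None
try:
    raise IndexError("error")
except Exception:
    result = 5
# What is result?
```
5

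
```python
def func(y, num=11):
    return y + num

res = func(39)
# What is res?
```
50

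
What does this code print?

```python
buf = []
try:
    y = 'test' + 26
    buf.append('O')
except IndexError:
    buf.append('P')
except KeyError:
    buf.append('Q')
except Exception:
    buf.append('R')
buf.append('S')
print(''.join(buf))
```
RS

TypeError not specifically caught, falls to Exception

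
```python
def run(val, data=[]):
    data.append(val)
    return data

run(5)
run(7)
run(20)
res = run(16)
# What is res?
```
[5, 7, 20, 16]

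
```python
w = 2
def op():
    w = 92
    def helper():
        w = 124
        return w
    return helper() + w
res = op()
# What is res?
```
216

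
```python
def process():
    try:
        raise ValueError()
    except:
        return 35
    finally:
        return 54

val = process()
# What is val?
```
54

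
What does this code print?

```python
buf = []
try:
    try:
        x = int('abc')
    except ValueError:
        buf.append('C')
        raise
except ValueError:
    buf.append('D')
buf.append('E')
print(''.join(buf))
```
CDE

raise without argument re-raises current exception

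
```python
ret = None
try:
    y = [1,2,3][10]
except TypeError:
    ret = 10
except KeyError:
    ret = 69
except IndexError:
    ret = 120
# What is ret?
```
120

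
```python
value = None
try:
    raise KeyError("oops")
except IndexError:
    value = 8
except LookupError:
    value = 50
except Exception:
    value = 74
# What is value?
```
50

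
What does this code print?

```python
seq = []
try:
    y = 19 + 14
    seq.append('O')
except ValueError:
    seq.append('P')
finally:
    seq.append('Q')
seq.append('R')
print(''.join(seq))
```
OQR

finally runs after normal execution too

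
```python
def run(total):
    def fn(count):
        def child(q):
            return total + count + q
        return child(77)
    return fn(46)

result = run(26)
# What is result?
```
149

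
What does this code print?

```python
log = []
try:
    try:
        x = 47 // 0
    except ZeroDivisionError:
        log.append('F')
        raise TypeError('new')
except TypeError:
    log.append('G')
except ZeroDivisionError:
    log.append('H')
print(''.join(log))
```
FG

New TypeError raised, caught by outer TypeError handler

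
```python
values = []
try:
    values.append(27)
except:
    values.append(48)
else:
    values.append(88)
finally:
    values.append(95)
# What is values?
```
[27, 88, 95]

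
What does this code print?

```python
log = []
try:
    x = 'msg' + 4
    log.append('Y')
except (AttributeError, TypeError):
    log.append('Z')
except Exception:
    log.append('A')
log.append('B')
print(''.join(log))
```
ZB

TypeError matches tuple containing it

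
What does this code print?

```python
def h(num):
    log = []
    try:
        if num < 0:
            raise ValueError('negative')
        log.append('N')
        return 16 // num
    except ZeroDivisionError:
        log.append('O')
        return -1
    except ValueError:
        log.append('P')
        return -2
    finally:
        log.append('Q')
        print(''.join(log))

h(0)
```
NOQ

num=0 causes ZeroDivisionError, caught, finally prints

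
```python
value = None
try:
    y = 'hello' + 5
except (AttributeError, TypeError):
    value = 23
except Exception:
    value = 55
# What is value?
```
23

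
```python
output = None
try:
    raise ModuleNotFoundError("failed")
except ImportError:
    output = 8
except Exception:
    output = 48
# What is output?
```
8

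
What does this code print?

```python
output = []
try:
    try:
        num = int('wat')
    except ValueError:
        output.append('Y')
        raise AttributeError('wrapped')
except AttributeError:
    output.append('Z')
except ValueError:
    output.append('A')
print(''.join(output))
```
YZ

New AttributeError raised, caught by outer AttributeError handler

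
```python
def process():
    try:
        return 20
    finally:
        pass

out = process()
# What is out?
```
20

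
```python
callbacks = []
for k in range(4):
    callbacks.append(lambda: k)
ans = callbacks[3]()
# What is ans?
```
3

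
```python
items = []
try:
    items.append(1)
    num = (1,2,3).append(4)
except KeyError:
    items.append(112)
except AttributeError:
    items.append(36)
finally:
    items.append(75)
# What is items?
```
[1, 36, 75]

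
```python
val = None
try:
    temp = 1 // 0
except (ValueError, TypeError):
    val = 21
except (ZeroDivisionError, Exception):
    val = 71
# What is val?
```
71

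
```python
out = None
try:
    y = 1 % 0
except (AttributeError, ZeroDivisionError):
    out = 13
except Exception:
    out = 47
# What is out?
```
13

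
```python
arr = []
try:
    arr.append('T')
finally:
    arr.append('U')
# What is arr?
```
['T', 'U']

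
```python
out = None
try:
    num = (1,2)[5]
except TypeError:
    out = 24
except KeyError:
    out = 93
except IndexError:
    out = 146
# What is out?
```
146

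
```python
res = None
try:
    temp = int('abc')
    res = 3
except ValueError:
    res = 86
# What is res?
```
86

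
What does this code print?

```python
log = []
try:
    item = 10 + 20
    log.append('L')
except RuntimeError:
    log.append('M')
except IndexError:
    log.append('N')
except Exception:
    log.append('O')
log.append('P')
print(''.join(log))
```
LP

No exception, try block completes normally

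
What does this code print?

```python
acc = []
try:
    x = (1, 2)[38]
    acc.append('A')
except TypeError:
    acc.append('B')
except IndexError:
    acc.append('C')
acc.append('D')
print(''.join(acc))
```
CD

IndexError is caught by its specific handler, not TypeError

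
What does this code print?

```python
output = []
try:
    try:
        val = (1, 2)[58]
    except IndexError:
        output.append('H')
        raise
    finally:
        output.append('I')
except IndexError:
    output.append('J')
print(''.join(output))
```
HIJ

finally runs before re-raised exception propagates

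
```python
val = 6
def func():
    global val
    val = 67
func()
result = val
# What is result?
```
67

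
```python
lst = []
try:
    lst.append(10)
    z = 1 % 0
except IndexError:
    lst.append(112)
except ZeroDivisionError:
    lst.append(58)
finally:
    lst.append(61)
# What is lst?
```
[10, 58, 61]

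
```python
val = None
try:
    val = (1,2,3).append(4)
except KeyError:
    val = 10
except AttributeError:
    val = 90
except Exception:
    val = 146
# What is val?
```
90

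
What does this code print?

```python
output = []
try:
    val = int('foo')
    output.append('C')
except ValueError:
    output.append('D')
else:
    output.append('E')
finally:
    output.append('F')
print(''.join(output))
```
DF

Exception: except runs, else skipped, finally runs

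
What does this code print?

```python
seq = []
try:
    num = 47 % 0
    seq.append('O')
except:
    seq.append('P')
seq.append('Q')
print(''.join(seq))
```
PQ

Exception raised in try, caught by bare except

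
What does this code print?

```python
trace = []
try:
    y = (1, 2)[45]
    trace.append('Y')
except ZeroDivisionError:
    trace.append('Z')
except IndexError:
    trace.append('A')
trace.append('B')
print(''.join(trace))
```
AB

IndexError is caught by its specific handler, not ZeroDivisionError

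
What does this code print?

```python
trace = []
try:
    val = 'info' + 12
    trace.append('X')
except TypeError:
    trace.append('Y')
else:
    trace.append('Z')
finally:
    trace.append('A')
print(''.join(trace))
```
YA

Exception: except runs, else skipped, finally runs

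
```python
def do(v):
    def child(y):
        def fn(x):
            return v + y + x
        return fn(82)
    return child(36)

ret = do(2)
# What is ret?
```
120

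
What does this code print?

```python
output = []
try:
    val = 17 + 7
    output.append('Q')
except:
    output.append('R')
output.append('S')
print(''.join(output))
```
QS

No exception, try block completes normally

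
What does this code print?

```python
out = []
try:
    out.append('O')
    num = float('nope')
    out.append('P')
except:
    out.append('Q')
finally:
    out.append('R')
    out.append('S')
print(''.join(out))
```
OQRS

Code before exception runs, then except, then all of finally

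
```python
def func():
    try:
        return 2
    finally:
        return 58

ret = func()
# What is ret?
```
58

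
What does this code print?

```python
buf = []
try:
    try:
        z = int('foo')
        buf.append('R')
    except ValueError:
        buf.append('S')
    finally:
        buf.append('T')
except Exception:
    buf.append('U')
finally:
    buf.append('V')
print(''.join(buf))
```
STV

Both finally blocks run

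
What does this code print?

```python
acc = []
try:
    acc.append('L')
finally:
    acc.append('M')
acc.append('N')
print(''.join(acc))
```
LMN

try/finally without except, no exception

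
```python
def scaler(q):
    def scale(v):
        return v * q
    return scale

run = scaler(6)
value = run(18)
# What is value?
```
108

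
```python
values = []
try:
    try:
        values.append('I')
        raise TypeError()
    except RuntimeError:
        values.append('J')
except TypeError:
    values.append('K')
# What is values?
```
['I', 'K']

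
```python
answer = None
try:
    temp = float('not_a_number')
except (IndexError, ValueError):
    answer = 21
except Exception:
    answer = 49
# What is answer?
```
21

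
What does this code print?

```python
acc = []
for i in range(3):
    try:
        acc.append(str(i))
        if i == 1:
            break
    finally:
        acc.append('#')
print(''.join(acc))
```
0#1#

finally runs even when breaking out of loop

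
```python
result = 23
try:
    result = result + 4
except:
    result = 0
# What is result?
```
27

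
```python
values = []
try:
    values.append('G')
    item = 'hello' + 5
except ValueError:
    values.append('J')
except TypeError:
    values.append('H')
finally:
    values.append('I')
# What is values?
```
['G', 'H', 'I']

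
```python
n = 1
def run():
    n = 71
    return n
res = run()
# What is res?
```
71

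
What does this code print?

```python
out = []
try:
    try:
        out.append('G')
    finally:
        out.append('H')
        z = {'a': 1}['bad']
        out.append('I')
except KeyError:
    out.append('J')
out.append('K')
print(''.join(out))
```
GHJK

Exception in inner finally caught by outer except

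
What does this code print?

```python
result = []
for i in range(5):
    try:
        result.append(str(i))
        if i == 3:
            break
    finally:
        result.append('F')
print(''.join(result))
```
0F1F2F3F

finally runs even when breaking out of loop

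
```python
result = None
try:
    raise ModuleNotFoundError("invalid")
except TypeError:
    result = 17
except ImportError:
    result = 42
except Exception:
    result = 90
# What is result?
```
42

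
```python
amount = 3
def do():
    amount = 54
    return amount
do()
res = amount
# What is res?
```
3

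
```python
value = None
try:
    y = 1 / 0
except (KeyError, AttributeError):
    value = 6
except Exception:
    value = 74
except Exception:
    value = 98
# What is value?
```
74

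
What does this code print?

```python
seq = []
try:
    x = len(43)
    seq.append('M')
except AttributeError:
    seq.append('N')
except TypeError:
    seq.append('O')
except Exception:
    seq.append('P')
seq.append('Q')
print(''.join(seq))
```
OQ

TypeError matches before generic Exception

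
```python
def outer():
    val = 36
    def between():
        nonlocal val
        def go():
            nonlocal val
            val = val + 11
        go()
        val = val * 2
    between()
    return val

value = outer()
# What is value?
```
94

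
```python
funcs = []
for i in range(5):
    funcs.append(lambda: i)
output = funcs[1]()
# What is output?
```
4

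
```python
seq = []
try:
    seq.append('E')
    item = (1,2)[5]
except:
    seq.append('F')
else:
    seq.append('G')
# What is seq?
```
['E', 'F']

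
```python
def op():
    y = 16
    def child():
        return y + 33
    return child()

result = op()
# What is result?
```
49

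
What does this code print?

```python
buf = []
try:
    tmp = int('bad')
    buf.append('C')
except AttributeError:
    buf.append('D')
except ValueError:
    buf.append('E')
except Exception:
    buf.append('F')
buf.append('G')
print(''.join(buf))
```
EG

ValueError matches before generic Exception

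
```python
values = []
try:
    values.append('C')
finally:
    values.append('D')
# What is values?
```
['C', 'D']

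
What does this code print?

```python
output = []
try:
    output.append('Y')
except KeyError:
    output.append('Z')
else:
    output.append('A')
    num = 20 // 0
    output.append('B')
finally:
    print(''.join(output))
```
YA

Try succeeds, else appends 'A', ZeroDivisionError in else is uncaught, finally prints before exception propagates ('B' never appended)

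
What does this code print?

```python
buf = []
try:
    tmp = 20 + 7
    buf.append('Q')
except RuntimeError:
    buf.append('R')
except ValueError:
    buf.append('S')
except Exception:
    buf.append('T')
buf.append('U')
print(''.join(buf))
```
QU

No exception, try block completes normally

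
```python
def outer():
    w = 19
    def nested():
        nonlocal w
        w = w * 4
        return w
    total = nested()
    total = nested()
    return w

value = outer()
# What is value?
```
304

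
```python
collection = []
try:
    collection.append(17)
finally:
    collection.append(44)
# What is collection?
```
[17, 44]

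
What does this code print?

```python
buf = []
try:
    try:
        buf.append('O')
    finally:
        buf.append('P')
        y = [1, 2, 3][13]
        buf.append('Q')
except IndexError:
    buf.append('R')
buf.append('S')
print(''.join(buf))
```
OPRS

Exception in inner finally caught by outer except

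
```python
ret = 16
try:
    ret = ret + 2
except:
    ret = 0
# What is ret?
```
18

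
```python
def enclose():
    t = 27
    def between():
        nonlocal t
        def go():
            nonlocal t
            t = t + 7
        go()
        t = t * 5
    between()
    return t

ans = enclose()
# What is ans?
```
170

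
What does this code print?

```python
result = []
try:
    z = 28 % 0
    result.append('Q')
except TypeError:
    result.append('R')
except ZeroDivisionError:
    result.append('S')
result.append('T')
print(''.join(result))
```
ST

ZeroDivisionError is caught by its specific handler, not TypeError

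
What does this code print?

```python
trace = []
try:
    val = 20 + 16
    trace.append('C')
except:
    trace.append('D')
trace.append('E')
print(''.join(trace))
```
CE

No exception, try block completes normally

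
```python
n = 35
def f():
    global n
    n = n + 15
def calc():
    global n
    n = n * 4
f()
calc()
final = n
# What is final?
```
200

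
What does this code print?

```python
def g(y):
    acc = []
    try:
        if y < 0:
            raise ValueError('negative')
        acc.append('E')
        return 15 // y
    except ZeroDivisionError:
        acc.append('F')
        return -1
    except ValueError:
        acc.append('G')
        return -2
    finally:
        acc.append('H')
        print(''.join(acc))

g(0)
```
EFH

y=0 causes ZeroDivisionError, caught, finally prints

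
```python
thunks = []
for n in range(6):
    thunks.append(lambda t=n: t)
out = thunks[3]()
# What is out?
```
3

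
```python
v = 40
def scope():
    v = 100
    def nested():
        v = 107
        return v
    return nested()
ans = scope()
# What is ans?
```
107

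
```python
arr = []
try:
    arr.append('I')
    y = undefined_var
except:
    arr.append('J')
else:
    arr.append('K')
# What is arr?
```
['I', 'J']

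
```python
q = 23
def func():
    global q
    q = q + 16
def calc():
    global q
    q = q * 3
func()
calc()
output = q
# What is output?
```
117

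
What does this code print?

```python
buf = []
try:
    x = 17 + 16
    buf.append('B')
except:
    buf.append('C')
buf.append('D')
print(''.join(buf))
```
BD

No exception, try block completes normally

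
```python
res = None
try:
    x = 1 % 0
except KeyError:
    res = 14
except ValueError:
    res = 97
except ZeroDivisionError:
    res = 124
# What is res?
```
124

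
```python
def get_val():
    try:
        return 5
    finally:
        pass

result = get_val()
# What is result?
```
5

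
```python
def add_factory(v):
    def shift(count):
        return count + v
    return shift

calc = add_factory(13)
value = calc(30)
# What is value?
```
43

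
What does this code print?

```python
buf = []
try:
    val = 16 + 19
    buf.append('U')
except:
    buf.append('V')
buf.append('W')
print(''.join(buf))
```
UW

No exception, try block completes normally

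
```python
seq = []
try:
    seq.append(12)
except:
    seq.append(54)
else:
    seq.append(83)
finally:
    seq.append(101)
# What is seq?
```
[12, 83, 101]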